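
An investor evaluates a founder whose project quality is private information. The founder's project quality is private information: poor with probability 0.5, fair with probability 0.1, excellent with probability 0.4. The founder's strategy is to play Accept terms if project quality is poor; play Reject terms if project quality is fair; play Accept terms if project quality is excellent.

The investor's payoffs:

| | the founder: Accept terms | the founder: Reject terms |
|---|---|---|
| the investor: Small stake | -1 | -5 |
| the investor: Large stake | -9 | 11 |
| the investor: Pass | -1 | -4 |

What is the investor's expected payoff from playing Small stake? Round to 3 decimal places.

Take the expectation over the founder's project quality, weighting each type's action by its prior probability.
E[Small stake] = 0.5·(-1) + 0.1·(-5) + 0.4·(-1) = (-0.5) + (-0.5) + (-0.4) = -1.4

-1.400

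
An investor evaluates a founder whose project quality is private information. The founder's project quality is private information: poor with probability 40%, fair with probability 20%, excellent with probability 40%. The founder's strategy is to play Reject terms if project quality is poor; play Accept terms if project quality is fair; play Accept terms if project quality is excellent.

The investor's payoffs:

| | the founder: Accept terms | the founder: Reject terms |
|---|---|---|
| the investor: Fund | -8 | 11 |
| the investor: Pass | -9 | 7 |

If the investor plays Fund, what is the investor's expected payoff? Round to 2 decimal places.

-0.40

E[Fund] = 0.4·11 + 0.2·(-8) + 0.4·(-8) = 4.4 + (-1.6) + (-3.2) = -0.4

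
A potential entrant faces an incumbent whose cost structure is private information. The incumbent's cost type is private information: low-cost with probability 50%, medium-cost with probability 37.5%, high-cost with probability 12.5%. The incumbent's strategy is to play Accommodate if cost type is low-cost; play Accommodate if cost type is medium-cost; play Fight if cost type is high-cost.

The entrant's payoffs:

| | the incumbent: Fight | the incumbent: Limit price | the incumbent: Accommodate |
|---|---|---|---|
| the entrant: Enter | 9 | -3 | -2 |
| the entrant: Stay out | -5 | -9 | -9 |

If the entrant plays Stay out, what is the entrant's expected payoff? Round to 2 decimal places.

-8.50

E[Stay out] = 0.5·(-9) + 0.375·(-9) + 0.125·(-5) = (-4.5) + (-3.375) + (-0.625) = -8.5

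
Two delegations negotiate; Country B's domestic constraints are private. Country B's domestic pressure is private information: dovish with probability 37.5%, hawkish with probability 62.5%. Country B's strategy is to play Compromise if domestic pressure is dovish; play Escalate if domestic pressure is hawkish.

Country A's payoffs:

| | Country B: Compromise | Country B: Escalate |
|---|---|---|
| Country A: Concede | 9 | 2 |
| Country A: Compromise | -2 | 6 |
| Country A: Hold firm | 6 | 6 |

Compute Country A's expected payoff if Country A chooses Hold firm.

Take the expectation over Country B's domestic pressure, weighting each type's action by its prior probability.
E[Hold firm] = 0.375·6 + 0.625·6 = 2.25 + 3.75 = 6

6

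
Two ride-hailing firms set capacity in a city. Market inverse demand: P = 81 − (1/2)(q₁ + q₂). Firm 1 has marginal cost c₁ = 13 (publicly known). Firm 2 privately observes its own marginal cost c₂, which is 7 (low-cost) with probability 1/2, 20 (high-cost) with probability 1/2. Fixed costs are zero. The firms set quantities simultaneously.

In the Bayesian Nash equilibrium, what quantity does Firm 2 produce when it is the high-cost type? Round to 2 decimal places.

Firm 2 with cost c maximizes (81 − (1/2)(q₁+q₂) − c)·q₂, giving q₂(c) = (81 − c − (1/2)q₁).
E[c₂] = 1/2·7 + 1/2·20 = 13.5
Firm 1's FOC against E[q₂] yields q₁ = (81 − 2·13 + E[c₂])/(3/2) = (81 − 26 + 13.5)/(3/2) = 45.6667.
q₂(high-cost) = (81 − 20 − (1/2)·45.6667) = 38.1667.

38.17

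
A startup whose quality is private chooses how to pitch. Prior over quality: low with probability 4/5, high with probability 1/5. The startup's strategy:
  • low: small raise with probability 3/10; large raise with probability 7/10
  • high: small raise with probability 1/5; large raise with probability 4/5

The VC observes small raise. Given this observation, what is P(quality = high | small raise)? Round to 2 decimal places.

P(small raise) = (4/5)·(3/10) + (1/5)·(1/5) = 7/25
P(high | small raise) = ((1/5)·(1/5)) / (7/25) = (1/25) / (7/25) = 1/7

0.14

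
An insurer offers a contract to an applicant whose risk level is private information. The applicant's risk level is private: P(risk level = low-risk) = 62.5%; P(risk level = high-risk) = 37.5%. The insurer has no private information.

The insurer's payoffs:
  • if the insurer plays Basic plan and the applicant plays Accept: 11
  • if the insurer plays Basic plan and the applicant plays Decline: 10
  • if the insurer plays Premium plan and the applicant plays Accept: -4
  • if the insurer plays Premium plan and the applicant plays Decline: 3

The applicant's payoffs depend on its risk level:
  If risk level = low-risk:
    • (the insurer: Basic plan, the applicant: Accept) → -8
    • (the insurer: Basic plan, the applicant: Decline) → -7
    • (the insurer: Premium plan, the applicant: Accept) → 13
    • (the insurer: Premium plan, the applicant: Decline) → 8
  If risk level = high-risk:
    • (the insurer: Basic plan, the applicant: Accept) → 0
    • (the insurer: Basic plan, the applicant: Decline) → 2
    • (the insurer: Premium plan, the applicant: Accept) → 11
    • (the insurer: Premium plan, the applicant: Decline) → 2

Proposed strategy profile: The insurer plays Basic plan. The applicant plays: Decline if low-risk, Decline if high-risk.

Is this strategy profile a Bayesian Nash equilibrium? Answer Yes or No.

The insurer plays Basic plan: E[Basic plan] = 0.625·(10) + 0.375·(10) = 10; E[Premium plan] = 3. Best-responding. ✓
The applicant (risk level low-risk), facing Basic plan: Accept gives -8, Decline gives -7. Proposed Decline is best. ✓
The applicant (risk level high-risk), facing Basic plan: Accept gives 0, Decline gives 2. Proposed Decline is best. ✓

Yes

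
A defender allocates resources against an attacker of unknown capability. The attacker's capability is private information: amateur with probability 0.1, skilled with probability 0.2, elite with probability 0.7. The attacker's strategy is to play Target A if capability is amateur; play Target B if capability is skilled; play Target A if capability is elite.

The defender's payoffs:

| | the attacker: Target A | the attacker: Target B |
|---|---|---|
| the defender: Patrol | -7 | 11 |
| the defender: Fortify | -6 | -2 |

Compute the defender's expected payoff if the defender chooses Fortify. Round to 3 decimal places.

-5.200

E[Fortify] = 0.1·(-6) + 0.2·(-2) + 0.7·(-6) = (-0.6) + (-0.4) + (-4.2) = -5.2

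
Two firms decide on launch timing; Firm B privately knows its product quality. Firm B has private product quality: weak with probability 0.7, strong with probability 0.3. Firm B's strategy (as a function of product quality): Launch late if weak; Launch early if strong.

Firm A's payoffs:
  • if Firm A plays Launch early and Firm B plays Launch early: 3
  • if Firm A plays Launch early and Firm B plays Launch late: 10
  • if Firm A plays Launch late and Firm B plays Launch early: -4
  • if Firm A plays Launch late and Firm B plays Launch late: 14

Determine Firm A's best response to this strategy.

Launch late

E[Launch early] = 0.7·(10) + 0.3·(3) = 7.9
E[Launch late] = 0.7·(14) + 0.3·(-4) = 8.6
Best response: Launch late (8.6 is the largest).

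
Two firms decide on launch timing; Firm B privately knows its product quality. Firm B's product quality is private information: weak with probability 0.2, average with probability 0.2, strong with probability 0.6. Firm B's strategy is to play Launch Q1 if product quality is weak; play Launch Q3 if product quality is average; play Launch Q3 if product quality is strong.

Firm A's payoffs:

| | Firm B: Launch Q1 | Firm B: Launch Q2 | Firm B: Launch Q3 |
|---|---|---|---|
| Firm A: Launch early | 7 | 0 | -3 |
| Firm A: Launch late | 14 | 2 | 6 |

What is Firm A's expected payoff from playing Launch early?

-1

E[Launch early] = 0.2·7 + 0.2·(-3) + 0.6·(-3) = 1.4 + (-0.6) + (-1.8) = -1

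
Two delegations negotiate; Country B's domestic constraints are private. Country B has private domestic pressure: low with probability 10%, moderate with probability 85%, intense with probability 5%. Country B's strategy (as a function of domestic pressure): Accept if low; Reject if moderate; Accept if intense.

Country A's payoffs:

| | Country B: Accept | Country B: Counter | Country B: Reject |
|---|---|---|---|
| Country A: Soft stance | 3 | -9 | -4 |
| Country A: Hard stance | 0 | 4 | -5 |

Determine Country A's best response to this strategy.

Compute Country A's expected payoff for each action, taking the expectation over Country B's type.
E[Soft stance] = 0.1·(3) + 0.85·(-4) + 0.05·(3) = -2.95
E[Hard stance] = 0.1·(0) + 0.85·(-5) + 0.05·(0) = -4.25
Best response: Soft stance (-2.95 is the largest).

Soft stance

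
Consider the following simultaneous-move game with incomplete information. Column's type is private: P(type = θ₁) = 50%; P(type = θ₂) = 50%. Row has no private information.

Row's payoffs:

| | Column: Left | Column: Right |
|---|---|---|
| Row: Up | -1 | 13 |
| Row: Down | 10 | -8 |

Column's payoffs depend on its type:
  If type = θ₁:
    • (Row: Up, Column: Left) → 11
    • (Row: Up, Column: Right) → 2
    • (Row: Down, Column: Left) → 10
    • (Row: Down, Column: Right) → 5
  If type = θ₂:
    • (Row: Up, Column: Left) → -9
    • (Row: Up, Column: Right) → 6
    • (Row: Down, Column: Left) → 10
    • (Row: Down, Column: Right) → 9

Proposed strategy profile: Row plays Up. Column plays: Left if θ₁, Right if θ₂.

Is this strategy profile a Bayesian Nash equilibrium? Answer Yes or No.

A profile is a BNE iff every type of every player is best-responding given beliefs about the other side.
Row plays Up: E[Up] = 0.5·(-1) + 0.5·(13) = 6; E[Down] = 1. Best-responding. ✓
Column (type θ₁), facing Up: Left gives 11, Right gives 2. Proposed Left is best. ✓
Column (type θ₂), facing Up: Left gives -9, Right gives 6. Proposed Right is best. ✓

Yes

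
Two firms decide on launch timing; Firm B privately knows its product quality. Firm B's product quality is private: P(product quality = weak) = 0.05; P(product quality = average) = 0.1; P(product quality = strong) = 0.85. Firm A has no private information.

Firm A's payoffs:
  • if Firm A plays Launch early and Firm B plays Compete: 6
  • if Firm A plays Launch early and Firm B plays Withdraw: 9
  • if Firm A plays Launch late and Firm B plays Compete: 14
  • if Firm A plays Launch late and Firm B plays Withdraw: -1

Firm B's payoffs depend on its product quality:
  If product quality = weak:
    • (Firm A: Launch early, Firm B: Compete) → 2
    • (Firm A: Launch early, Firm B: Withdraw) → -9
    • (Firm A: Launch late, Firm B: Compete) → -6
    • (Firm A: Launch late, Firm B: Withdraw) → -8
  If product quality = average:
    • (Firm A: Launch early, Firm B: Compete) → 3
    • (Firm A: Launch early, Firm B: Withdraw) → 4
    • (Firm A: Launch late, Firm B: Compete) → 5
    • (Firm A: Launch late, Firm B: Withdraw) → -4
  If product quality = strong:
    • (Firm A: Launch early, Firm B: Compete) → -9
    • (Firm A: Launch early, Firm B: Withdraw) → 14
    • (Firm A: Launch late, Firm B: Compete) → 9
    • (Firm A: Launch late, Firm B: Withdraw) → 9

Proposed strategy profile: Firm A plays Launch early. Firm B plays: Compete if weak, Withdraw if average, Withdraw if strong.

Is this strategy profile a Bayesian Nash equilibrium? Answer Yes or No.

Firm A plays Launch early: E[Launch early] = 0.05·(6) + 0.1·(9) + 0.85·(9) = 8.85; E[Launch late] = -0.25. Best-responding. ✓
Firm B (product quality weak), facing Launch early: Compete gives 2, Withdraw gives -9. Proposed Compete is best. ✓
Firm B (product quality average), facing Launch early: Compete gives 3, Withdraw gives 4. Proposed Withdraw is best. ✓
Firm B (product quality strong), facing Launch early: Compete gives -9, Withdraw gives 14. Proposed Withdraw is best. ✓

Yes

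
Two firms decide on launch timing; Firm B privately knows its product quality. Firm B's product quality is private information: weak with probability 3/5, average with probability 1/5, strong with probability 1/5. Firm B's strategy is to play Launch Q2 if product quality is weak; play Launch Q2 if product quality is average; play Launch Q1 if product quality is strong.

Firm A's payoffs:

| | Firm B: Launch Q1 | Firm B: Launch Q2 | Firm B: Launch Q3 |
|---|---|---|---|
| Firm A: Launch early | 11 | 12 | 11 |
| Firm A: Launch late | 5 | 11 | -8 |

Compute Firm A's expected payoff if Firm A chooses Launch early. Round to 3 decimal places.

E[Launch early] = 3/5·12 + 1/5·12 + 1/5·11 = 36/5 + 12/5 + 11/5 = 59/5

11.800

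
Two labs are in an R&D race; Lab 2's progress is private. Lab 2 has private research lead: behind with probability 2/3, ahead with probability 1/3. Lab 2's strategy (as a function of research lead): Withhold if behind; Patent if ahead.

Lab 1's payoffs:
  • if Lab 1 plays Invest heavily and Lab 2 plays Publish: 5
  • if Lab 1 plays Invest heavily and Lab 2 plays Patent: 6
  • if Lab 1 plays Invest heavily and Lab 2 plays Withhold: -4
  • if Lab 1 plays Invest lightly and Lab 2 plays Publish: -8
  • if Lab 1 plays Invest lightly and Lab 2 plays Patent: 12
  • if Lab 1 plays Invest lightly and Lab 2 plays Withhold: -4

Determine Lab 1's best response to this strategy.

Invest lightly

E[Invest heavily] = 2/3·(-4) + 1/3·(6) = -2/3
E[Invest lightly] = 2/3·(-4) + 1/3·(12) = 4/3
Best response: Invest lightly (4/3 is the largest).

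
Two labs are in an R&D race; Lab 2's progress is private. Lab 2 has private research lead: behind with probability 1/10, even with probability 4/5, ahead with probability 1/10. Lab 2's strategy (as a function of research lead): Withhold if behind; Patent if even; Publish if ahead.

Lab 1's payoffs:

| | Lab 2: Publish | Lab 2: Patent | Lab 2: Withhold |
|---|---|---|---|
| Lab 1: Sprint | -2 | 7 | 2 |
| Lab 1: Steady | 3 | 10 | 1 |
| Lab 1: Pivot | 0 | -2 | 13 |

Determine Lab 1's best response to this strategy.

E[Sprint] = 1/10·(2) + 4/5·(7) + 1/10·(-2) = 28/5
E[Steady] = 1/10·(1) + 4/5·(10) + 1/10·(3) = 42/5
E[Pivot] = 1/10·(13) + 4/5·(-2) + 1/10·(0) = -3/10
Best response: Steady (42/5 is the largest).

Steady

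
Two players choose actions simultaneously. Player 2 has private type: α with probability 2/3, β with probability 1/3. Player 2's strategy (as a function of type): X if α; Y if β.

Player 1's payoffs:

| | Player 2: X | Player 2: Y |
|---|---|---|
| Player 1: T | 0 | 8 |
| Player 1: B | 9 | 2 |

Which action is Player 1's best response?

B

Compute Player 1's expected payoff for each action, taking the expectation over Player 2's type.
E[T] = 2/3·(0) + 1/3·(8) = 8/3
E[B] = 2/3·(9) + 1/3·(2) = 20/3
Best response: B (20/3 is the largest).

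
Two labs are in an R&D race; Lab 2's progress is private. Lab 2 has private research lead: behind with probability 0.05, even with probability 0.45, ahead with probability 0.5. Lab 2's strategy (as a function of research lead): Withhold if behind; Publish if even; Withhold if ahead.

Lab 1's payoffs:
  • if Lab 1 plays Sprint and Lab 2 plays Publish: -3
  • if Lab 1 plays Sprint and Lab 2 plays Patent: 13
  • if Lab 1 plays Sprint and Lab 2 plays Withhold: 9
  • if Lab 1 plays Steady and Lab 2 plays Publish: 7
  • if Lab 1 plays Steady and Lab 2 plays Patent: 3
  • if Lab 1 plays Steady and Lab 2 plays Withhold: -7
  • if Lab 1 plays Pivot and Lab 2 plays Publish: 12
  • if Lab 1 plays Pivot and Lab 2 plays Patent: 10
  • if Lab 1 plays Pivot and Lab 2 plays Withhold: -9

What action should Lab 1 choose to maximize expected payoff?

Sprint

E[Sprint] = 0.05·(9) + 0.45·(-3) + 0.5·(9) = 3.6
E[Steady] = 0.05·(-7) + 0.45·(7) + 0.5·(-7) = -0.7
E[Pivot] = 0.05·(-9) + 0.45·(12) + 0.5·(-9) = 0.45
Best response: Sprint (3.6 is the largest).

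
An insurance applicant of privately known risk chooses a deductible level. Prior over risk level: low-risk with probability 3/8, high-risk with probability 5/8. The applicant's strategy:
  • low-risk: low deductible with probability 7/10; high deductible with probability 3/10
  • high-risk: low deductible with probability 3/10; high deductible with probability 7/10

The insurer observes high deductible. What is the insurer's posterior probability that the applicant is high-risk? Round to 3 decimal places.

P(high deductible) = (3/8)·(3/10) + (5/8)·(7/10) = 11/20
P(high-risk | high deductible) = ((5/8)·(7/10)) / (11/20) = (7/16) / (11/20) = 35/44

0.795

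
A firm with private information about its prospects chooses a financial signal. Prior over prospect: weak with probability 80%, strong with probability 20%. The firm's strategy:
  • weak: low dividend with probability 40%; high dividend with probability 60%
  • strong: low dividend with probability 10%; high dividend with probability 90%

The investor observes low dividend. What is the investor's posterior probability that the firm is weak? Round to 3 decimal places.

P(low dividend) = 0.8·0.4 + 0.2·0.1 = 0.34
P(weak | low dividend) = (0.8·0.4) / 0.34 = 0.32 / 0.34 = 0.941176

0.941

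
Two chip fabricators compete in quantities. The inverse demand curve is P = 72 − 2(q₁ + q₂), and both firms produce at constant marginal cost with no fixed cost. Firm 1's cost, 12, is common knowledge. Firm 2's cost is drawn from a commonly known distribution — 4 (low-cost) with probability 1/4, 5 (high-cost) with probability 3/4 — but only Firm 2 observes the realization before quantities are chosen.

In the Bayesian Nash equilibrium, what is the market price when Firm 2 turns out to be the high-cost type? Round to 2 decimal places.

Type-c best response for Firm 2: q₂(c) = (72 − c)/4 − q₁/2.
Firm 1 maximizes expected profit; its first-order condition is 72 − 4q₁ − 2E[q₂] − 12 = 0.
Substituting E[q₂] and solving: E[c₂] = 4.75, so q₁ = (72 − 2·12 + 4.75)/6 = 8.79167.
q₂(high-cost) = 12.3542, so P = 72 − 2·(8.79167 + 12.3542) = 29.7083.

29.71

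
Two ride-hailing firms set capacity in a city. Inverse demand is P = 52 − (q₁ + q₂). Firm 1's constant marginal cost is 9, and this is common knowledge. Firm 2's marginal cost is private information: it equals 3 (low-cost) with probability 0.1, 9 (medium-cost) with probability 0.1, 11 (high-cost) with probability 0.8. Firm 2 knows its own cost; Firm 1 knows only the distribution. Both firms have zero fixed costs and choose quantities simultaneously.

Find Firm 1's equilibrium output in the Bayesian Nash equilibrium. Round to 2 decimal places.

Firm 2 with cost c maximizes (52 − (q₁+q₂) − c)·q₂, giving q₂(c) = (52 − c − q₁)/2.
E[c₂] = 0.1·3 + 0.1·9 + 0.8·11 = 10
Firm 1's FOC against E[q₂] yields q₁ = (52 − 2·9 + E[c₂])/3 = (52 − 18 + 10)/3 = 14.6667.

14.67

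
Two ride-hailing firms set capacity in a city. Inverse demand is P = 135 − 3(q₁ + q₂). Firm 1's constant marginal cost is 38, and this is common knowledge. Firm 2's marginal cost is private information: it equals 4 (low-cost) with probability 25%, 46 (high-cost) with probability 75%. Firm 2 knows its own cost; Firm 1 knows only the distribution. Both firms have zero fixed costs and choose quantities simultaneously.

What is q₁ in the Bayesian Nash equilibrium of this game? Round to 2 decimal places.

10.50

Type-c best response for Firm 2: q₂(c) = (135 − c)/6 − q₁/2.
Firm 1 maximizes expected profit; its first-order condition is 135 − 6q₁ − 3E[q₂] − 38 = 0.
Substituting E[q₂] and solving: E[c₂] = 35.5, so q₁ = (135 − 2·38 + 35.5)/9 = 10.5.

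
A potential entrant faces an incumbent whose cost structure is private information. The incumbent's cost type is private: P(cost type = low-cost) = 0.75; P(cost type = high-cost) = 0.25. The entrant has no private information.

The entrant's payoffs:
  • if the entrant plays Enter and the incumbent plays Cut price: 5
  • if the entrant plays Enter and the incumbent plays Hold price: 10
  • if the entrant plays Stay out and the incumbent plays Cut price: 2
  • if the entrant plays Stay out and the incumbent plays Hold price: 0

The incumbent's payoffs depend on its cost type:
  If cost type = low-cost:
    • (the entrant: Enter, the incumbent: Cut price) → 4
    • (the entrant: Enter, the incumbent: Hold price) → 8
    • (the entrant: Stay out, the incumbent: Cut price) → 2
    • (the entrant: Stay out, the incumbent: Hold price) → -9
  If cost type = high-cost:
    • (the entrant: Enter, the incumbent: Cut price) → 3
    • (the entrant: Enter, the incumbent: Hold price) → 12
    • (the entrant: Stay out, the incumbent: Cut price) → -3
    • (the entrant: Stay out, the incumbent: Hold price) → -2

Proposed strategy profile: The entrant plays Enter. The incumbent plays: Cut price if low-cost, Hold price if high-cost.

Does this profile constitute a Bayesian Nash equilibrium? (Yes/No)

No

The entrant plays Enter: E[Enter] = 0.75·(5) + 0.25·(10) = 6.25; E[Stay out] = 1.5. Best-responding. ✓
The incumbent (cost type low-cost), facing Enter: Cut price gives 4, Hold price gives 8. Proposed Cut price is not best — profitable deviation exists. ✗
The incumbent (cost type high-cost), facing Enter: Cut price gives 3, Hold price gives 12. Proposed Hold price is best. ✓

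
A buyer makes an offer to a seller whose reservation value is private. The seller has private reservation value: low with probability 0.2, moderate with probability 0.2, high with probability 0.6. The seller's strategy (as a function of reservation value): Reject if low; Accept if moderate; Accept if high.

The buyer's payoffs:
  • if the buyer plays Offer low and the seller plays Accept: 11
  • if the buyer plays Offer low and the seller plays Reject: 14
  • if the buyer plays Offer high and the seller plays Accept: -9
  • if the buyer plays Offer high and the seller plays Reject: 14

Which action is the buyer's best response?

E[Offer low] = 0.2·(14) + 0.2·(11) + 0.6·(11) = 11.6
E[Offer high] = 0.2·(14) + 0.2·(-9) + 0.6·(-9) = -4.4
Best response: Offer low (11.6 is the largest).

Offer low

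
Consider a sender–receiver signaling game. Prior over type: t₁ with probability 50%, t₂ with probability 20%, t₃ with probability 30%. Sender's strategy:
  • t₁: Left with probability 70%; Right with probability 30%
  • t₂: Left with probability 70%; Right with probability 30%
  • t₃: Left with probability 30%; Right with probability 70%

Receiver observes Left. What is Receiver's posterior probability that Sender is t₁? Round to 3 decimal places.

0.603

Apply Bayes' rule using the sender's strategy as the likelihood.
P(Left) = 0.5·0.7 + 0.2·0.7 + 0.3·0.3 = 0.58
P(t₁ | Left) = (0.5·0.7) / 0.58 = 0.35 / 0.58 = 0.603448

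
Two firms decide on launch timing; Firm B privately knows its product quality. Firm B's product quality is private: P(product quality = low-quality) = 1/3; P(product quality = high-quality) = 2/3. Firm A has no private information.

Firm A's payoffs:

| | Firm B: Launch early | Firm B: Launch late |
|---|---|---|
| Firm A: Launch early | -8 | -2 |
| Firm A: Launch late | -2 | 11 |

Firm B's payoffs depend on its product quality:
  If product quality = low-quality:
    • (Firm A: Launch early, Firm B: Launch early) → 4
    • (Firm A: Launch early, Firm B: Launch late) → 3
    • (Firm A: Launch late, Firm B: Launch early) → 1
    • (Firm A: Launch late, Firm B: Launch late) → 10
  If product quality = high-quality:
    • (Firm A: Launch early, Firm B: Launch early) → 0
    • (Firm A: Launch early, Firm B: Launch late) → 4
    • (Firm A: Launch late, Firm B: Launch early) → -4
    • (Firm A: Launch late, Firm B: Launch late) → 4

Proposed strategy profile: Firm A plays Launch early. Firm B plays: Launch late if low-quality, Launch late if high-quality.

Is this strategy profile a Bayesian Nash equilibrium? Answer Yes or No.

No

Firm A plays Launch early: E[Launch early] = 1/3·(-2) + 2/3·(-2) = -2; E[Launch late] = 11. Not best-responding. ✗
Firm B (product quality low-quality), facing Launch early: Launch early gives 4, Launch late gives 3. Proposed Launch late is not best — profitable deviation exists. ✗
Firm B (product quality high-quality), facing Launch early: Launch early gives 0, Launch late gives 4. Proposed Launch late is best. ✓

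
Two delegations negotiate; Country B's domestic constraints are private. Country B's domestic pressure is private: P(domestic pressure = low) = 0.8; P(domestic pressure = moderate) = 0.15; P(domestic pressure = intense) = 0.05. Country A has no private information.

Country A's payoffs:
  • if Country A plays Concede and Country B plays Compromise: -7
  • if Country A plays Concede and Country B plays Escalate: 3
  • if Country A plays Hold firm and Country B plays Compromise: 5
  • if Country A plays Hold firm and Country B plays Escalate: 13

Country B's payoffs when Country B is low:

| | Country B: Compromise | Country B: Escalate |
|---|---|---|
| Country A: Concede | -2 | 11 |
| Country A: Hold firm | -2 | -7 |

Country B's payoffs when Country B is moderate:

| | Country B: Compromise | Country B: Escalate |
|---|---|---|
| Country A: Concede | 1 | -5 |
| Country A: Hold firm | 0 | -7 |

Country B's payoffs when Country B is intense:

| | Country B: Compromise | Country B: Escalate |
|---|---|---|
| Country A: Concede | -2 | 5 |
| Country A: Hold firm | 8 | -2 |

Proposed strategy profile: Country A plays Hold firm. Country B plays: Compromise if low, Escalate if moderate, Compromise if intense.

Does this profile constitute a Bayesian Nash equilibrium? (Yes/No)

Country A plays Hold firm: E[Hold firm] = 0.8·(5) + 0.15·(13) + 0.05·(5) = 6.2; E[Concede] = -5.5. Best-responding. ✓
Country B (domestic pressure low), facing Hold firm: Compromise gives -2, Escalate gives -7. Proposed Compromise is best. ✓
Country B (domestic pressure moderate), facing Hold firm: Compromise gives 0, Escalate gives -7. Proposed Escalate is not best — profitable deviation exists. ✗
Country B (domestic pressure intense), facing Hold firm: Compromise gives 8, Escalate gives -2. Proposed Compromise is best. ✓

No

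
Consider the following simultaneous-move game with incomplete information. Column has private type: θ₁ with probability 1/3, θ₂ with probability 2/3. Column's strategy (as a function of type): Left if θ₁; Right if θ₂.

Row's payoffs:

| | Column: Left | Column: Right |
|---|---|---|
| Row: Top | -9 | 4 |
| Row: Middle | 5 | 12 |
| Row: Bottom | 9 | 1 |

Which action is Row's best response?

Middle

E[Top] = 1/3·(-9) + 2/3·(4) = -1/3
E[Middle] = 1/3·(5) + 2/3·(12) = 29/3
E[Bottom] = 1/3·(9) + 2/3·(1) = 11/3
Best response: Middle (29/3 is the largest).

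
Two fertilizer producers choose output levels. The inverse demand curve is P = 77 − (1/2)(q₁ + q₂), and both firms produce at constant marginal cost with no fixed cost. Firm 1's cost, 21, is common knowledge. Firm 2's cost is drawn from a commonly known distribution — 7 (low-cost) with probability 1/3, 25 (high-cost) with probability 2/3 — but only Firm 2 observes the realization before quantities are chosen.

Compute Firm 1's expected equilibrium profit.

Firm 2 with cost c maximizes (77 − (1/2)(q₁+q₂) − c)·q₂, giving q₂(c) = (77 − c − (1/2)q₁).
E[c₂] = 1/3·7 + 2/3·25 = 19
Firm 1's FOC against E[q₂] yields q₁ = (77 − 2·21 + E[c₂])/(3/2) = (77 − 42 + 19)/(3/2) = 36.
E[P] = 77 − (1/2)·(q₁ + E[q₂]) = 39; Firm 1's expected profit = (E[P] − 21)·q₁ = (39 − 21)·36 = 648.

648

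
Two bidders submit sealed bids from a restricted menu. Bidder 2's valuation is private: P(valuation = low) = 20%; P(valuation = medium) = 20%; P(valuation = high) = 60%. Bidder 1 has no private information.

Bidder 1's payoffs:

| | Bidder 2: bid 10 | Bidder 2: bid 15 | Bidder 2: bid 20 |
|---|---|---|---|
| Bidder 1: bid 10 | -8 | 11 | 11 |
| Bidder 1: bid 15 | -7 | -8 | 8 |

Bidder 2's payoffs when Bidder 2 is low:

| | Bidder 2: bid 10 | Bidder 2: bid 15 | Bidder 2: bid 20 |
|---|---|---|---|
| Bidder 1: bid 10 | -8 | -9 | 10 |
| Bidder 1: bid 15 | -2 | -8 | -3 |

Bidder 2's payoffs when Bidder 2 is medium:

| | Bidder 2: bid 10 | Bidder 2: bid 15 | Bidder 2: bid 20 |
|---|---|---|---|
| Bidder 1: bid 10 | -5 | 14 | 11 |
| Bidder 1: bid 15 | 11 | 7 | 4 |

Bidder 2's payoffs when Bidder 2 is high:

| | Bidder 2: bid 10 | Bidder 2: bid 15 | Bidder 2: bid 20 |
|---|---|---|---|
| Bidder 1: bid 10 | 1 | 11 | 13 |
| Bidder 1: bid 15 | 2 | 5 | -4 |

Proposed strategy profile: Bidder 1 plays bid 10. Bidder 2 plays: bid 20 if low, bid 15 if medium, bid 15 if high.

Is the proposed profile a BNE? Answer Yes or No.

No

A profile is a BNE iff every type of every player is best-responding given beliefs about the other side.
Bidder 1 plays bid 10: E[bid 10] = 0.2·(11) + 0.2·(11) + 0.6·(11) = 11; E[bid 15] = -4.8. Best-responding. ✓
Bidder 2 (valuation low), facing bid 10: bid 10 gives -8, bid 15 gives -9, bid 20 gives 10. Proposed bid 20 is best. ✓
Bidder 2 (valuation medium), facing bid 10: bid 10 gives -5, bid 15 gives 14, bid 20 gives 11. Proposed bid 15 is best. ✓
Bidder 2 (valuation high), facing bid 10: bid 10 gives 1, bid 15 gives 11, bid 20 gives 13. Proposed bid 15 is not best — profitable deviation exists. ✗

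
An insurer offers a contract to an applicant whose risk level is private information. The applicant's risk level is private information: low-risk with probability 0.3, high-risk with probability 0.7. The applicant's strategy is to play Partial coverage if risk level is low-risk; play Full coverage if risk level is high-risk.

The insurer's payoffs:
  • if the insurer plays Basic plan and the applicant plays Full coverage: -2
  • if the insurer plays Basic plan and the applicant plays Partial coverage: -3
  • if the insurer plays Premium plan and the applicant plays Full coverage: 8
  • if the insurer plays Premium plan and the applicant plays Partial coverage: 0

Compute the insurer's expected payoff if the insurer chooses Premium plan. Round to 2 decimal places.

5.60

E[Premium plan] = 0.3·0 + 0.7·8 = 0 + 5.6 = 5.6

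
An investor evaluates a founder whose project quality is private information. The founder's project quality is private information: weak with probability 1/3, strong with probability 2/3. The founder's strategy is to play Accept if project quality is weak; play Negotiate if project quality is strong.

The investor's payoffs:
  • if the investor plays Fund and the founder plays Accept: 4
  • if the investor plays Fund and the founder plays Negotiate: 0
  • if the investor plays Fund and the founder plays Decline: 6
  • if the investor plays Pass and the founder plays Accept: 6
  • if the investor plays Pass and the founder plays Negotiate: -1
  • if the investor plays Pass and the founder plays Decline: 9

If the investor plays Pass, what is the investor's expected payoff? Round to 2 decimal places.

1.33

E[Pass] = 1/3·6 + 2/3·(-1) = 2 + (-2/3) = 4/3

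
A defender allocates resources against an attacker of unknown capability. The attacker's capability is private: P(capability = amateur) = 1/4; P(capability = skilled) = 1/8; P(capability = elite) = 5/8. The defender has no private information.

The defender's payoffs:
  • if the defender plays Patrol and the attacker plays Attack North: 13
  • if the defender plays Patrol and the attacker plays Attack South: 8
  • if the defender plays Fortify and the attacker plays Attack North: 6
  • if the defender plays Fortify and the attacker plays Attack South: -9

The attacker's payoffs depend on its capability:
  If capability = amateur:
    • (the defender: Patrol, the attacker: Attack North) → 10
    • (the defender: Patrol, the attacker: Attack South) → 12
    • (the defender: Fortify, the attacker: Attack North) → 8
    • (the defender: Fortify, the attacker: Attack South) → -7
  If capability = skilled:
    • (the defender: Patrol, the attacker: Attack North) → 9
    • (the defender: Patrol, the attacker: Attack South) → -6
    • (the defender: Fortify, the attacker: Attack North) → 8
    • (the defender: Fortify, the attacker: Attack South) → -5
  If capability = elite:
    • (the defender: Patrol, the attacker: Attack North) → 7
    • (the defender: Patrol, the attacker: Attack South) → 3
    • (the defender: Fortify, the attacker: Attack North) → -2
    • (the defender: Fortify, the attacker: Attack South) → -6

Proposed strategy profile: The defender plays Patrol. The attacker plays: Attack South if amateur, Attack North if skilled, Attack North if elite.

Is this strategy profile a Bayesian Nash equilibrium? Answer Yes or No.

A profile is a BNE iff every type of every player is best-responding given beliefs about the other side.
The defender plays Patrol: E[Patrol] = 1/4·(8) + 1/8·(13) + 5/8·(13) = 47/4; E[Fortify] = 9/4. Best-responding. ✓
The attacker (capability amateur), facing Patrol: Attack North gives 10, Attack South gives 12. Proposed Attack South is best. ✓
The attacker (capability skilled), facing Patrol: Attack North gives 9, Attack South gives -6. Proposed Attack North is best. ✓
The attacker (capability elite), facing Patrol: Attack North gives 7, Attack South gives 3. Proposed Attack North is best. ✓

Yes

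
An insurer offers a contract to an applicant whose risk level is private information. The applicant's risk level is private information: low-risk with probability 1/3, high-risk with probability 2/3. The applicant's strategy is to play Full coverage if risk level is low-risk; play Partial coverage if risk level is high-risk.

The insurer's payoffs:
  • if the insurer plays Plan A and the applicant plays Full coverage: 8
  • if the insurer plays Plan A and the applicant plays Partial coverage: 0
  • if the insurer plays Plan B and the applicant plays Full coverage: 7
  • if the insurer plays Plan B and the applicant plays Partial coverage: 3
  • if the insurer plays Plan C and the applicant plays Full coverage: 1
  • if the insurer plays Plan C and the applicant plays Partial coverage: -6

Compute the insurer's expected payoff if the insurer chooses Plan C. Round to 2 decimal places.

Take the expectation over the applicant's risk level, weighting each type's action by its prior probability.
E[Plan C] = 1/3·1 + 2/3·(-6) = 1/3 + (-4) = -11/3

-3.67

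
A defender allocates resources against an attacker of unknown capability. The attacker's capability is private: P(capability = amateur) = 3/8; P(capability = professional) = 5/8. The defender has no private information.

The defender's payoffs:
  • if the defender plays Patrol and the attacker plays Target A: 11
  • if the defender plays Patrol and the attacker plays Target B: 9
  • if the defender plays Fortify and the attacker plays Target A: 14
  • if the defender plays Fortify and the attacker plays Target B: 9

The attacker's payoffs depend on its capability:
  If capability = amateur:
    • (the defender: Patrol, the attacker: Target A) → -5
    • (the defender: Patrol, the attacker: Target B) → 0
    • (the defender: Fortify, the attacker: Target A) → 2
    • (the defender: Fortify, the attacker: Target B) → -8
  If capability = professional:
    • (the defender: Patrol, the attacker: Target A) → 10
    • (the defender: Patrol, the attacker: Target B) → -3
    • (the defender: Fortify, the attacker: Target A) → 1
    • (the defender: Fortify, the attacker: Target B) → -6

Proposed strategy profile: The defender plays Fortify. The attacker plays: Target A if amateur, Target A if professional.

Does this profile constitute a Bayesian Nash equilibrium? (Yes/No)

A profile is a BNE iff every type of every player is best-responding given beliefs about the other side.
The defender plays Fortify: E[Fortify] = 3/8·(14) + 5/8·(14) = 14; E[Patrol] = 11. Best-responding. ✓
The attacker (capability amateur), facing Fortify: Target A gives 2, Target B gives -8. Proposed Target A is best. ✓
The attacker (capability professional), facing Fortify: Target A gives 1, Target B gives -6. Proposed Target A is best. ✓

Yes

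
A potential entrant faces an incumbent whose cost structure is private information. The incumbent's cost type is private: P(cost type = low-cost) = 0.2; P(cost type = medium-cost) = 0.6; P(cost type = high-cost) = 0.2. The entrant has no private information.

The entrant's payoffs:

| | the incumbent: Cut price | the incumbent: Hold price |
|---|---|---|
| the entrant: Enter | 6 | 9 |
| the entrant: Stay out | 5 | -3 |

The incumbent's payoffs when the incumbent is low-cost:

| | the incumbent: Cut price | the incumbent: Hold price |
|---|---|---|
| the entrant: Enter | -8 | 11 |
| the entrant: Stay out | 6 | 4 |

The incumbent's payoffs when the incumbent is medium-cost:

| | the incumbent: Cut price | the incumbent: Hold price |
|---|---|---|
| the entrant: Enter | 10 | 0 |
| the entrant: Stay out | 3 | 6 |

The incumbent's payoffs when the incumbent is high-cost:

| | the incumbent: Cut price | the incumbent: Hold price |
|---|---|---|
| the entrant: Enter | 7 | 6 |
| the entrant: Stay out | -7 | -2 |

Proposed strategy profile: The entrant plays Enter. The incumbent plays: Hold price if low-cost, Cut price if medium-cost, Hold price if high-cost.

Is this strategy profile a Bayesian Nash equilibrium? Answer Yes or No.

No

The entrant plays Enter: E[Enter] = 0.2·(9) + 0.6·(6) + 0.2·(9) = 7.2; E[Stay out] = 1.8. Best-responding. ✓
The incumbent (cost type low-cost), facing Enter: Cut price gives -8, Hold price gives 11. Proposed Hold price is best. ✓
The incumbent (cost type medium-cost), facing Enter: Cut price gives 10, Hold price gives 0. Proposed Cut price is best. ✓
The incumbent (cost type high-cost), facing Enter: Cut price gives 7, Hold price gives 6. Proposed Hold price is not best — profitable deviation exists. ✗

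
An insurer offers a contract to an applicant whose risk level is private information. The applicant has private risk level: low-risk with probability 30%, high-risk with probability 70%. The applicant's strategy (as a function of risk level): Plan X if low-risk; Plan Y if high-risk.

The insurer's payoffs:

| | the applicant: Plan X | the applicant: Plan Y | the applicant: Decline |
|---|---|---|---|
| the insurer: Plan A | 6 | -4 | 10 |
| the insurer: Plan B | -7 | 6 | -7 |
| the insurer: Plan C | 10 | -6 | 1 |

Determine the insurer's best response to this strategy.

Plan B

E[Plan A] = 0.3·(6) + 0.7·(-4) = -1
E[Plan B] = 0.3·(-7) + 0.7·(6) = 2.1
E[Plan C] = 0.3·(10) + 0.7·(-6) = -1.2
Best response: Plan B (2.1 is the largest).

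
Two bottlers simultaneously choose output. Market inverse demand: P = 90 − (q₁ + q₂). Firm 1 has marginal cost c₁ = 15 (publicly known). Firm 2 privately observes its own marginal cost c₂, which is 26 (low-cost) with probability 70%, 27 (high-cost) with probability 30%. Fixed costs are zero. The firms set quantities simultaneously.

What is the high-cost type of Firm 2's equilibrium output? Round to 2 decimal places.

Type-c best response for Firm 2: q₂(c) = (90 − c)/2 − q₁/2.
Firm 1 maximizes expected profit; its first-order condition is 90 − 2q₁ − E[q₂] − 15 = 0.
Substituting E[q₂] and solving: E[c₂] = 26.3, so q₁ = (90 − 2·15 + 26.3)/3 = 28.7667.
q₂(high-cost) = (90 − 27 − 28.7667)/2 = 17.1167.

17.12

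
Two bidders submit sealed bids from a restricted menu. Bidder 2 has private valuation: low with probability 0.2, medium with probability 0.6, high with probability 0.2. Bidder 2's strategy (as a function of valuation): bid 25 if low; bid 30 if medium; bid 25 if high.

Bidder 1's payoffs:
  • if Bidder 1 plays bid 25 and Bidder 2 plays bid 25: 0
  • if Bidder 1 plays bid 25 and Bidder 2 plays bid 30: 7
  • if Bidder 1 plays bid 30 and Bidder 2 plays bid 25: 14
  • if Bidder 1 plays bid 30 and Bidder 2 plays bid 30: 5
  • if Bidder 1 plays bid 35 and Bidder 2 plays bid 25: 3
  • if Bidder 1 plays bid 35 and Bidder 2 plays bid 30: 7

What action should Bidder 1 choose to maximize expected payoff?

bid 30

E[bid 25] = 0.2·(0) + 0.6·(7) + 0.2·(0) = 4.2
E[bid 30] = 0.2·(14) + 0.6·(5) + 0.2·(14) = 8.6
E[bid 35] = 0.2·(3) + 0.6·(7) + 0.2·(3) = 5.4
Best response: bid 30 (8.6 is the largest).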